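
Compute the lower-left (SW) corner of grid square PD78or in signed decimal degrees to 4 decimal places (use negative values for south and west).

-51.2917, 135.1667

Field P=15, D=3: +15·20° lon, +3·10° lat → SW at lon 120°, lat -60°.
Square 7, 8: +7·2° lon, +8·1° lat → SW at lon 134°, lat -52°.
Subsquare o=14, r=17: +14·0.0833333° lon, +17·0.0416667° lat → SW at lon 135.167°, lat -51.2917°.
latitude -51.2917, longitude 135.1667.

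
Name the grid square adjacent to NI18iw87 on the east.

Longitude extended square 8; +1 → 9.
The latitude characters are unchanged.

NI18iw97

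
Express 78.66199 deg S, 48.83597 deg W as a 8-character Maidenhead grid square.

GB51ni91

Offset from 180°W / 90°S: lon 131.16403°, lat 11.33801°.
Field (20°×10°, letters A–R): lon ⌊131.16403/20⌋ = 6 → G; lat ⌊11.33801/10⌋ = 1 → B.
Square (2°×1°, digits 0–9): lon ⌊11.16403/2⌋ = 5; lat ⌊1.33801/1⌋ = 1.
Subsquare (5′×2.5′, letters a–x): lon ⌊1.16403/0.0833333⌋ = 13 → n; lat ⌊0.33801/0.0416667⌋ = 8 → i.
Extended square (30″×15″, digits 0–9): lon ⌊0.08070/0.00833333⌋ = 9; lat ⌊0.00468/0.00416667⌋ = 1.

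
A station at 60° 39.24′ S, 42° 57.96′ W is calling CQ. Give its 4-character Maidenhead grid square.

Shift to the Maidenhead origin (180°W, 90°S): lon 137.03, lat 29.35.
Field: lon ⌊137.03/20⌋ = 6 → G; lat ⌊29.35/10⌋ = 2 → C.
Square: lon ⌊17.03/2⌋ = 8; lat ⌊9.35/1⌋ = 9.

GC89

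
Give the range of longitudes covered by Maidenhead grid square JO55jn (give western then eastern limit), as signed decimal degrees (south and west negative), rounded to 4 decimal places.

10.7500, 10.8333

Field J=9, O=14: +9·20° lon, +14·10° lat → SW at lon 0°, lat 50°.
Square 5, 5: +5·2° lon, +5·1° lat → SW at lon 10°, lat 55°.
Subsquare j=9, n=13: +9·0.0833333° lon, +13·0.0416667° lat → SW at lon 10.75°, lat 55.5417°.
Cell spans 0.0833333° lon × 0.0416667° lat.
west 10.7500, east 10.8333.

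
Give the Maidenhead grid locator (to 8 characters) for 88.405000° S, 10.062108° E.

Offset from 180°W / 90°S: lon 190.06211°, lat 1.59500°.
Field (20°×10°, letters A–R): lon ⌊190.06211/20⌋ = 9 → J; lat ⌊1.59500/10⌋ = 0 → A.
Square (2°×1°, digits 0–9): lon ⌊10.06211/2⌋ = 5; lat ⌊1.59500/1⌋ = 1.
Subsquare (5′×2.5′, letters a–x): lon ⌊0.06211/0.0833333⌋ = 0 → a; lat ⌊0.59500/0.0416667⌋ = 14 → o.
Extended square (30″×15″, digits 0–9): lon ⌊0.06211/0.00833333⌋ = 7; lat ⌊0.01167/0.00416667⌋ = 2.

JA51ao72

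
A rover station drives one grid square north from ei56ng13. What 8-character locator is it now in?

Latitude extended square 3; +1 → 4.
The longitude characters are unchanged.

EI56ng14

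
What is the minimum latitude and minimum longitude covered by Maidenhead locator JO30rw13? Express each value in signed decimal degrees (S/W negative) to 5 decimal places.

50.92917, 7.42500

Field J=9, O=14: +9·20° lon, +14·10° lat → SW at lon 0°, lat 50°.
Square 3, 0: +3·2° lon, +0·1° lat → SW at lon 6°, lat 50°.
Subsquare r=17, w=22: +17·0.0833333° lon, +22·0.0416667° lat → SW at lon 7.41667°, lat 50.9167°.
Extended square 1, 3: +1·0.00833333° lon, +3·0.00416667° lat → SW at lon 7.425°, lat 50.9292°.
latitude 50.92917, longitude 7.42500.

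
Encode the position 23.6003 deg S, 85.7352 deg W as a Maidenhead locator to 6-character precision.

EG76dj

Offset from 180°W / 90°S: lon 94.2648°, lat 66.3997°.
Field: lon ⌊94.2648/20⌋ = 4 → E; lat ⌊66.3997/10⌋ = 6 → G.
Square: lon ⌊14.2648/2⌋ = 7; lat ⌊6.3997/1⌋ = 6.
Subsquare: lon ⌊0.2648/0.0833333⌋ = 3 → d; lat ⌊0.3997/0.0416667⌋ = 9 → j.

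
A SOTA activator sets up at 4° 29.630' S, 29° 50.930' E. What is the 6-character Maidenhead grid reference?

KI45wm

Shift to the Maidenhead origin (180°W, 90°S): lon 209.8488, lat 85.5062.
Field (20°×10°, letters A–R): lon ⌊209.8488/20⌋ = 10 → K; lat ⌊85.5062/10⌋ = 8 → I.
Square (2°×1°, digits 0–9): lon ⌊9.8488/2⌋ = 4; lat ⌊5.5062/1⌋ = 5.
Subsquare (5′×2.5′, letters a–x): lon ⌊1.8488/0.0833333⌋ = 22 → w; lat ⌊0.5062/0.0416667⌋ = 12 → m.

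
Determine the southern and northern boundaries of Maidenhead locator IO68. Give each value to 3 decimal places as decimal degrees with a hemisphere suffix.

Field I=8, O=14: +8·20° lon, +14·10° lat → SW at lon -20°, lat 50°.
Square 6, 8: +6·2° lon, +8·1° lat → SW at lon -8°, lat 58°.
Cell spans 2° lon × 1° lat.
south 58.000° N, north 59.000° N.

58.000° N, 59.000° N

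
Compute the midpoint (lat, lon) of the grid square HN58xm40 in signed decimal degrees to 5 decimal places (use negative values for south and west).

48.50208, -28.04583

Field H=7, N=13: +7·20° lon, +13·10° lat → SW at lon -40°, lat 40°.
Square 5, 8: +5·2° lon, +8·1° lat → SW at lon -30°, lat 48°.
Subsquare x=23, m=12: +23·0.0833333° lon, +12·0.0416667° lat → SW at lon -28.0833°, lat 48.5°.
Extended square 4, 0: +4·0.00833333° lon, +0·0.00416667° lat → SW at lon -28.05°, lat 48.5°.
Cell spans 0.00833333° lon × 0.00416667° lat. Centre is SW corner plus half of each.
latitude 48.50208, longitude -28.04583.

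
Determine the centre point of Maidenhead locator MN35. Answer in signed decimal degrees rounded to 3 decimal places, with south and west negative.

45.500, 67.000

Field M=12, N=13: +12·20° lon, +13·10° lat → SW at lon 60°, lat 40°.
Square 3, 5: +3·2° lon, +5·1° lat → SW at lon 66°, lat 45°.
Cell spans 2° lon × 1° lat. Centre is SW corner plus half of each.
latitude 45.500, longitude 67.000.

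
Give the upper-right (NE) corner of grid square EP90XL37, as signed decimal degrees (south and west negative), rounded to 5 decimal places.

Field E=4, P=15: +4·20° lon, +15·10° lat → SW at lon -100°, lat 60°.
Square 9, 0: +9·2° lon, +0·1° lat → SW at lon -82°, lat 60°.
Subsquare x=23, l=11: +23·0.0833333° lon, +11·0.0416667° lat → SW at lon -80.0833°, lat 60.4583°.
Extended square 3, 7: +3·0.00833333° lon, +7·0.00416667° lat → SW at lon -80.0583°, lat 60.4875°.
Cell spans 0.00833333° lon × 0.00416667° lat. NE corner is SW corner plus one full cell.
latitude 60.49167, longitude -80.05000.

60.49167, -80.05000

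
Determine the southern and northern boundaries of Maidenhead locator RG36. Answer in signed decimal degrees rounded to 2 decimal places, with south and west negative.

-24.00, -23.00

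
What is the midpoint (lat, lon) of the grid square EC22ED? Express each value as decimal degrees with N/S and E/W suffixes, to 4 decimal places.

67.8542° S, 95.6250° W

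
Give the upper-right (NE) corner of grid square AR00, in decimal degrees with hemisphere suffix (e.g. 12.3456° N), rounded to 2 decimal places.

Field A=0, R=17: +0·20° lon, +17·10° lat → SW at lon -180°, lat 80°.
Square 0, 0: +0·2° lon, +0·1° lat → SW at lon -180°, lat 80°.
Cell spans 2° lon × 1° lat. NE corner is SW corner plus one full cell.
latitude 81.00° N, longitude 178.00° W.

81.00° N, 178.00° W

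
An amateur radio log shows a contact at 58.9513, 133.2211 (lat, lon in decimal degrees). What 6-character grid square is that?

Offset from 180°W / 90°S: lon 313.2211°, lat 148.9513°.
Field: lon ⌊313.2211/20⌋ = 15 → P; lat ⌊148.9513/10⌋ = 14 → O.
Square: lon ⌊13.2211/2⌋ = 6; lat ⌊8.9513/1⌋ = 8.
Subsquare: lon ⌊1.2211/0.0833333⌋ = 14 → o; lat ⌊0.9513/0.0416667⌋ = 22 → w.

PO68ow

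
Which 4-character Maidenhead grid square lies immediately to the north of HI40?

Latitude square 0; +1 → 1.
The longitude characters are unchanged.

HI41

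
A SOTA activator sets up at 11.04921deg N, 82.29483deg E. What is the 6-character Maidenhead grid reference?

NK11db

Offset from 180°W / 90°S: lon 262.2948°, lat 101.0492°.
Field (20°×10°, letters A–R): 262.2948/20 → 13 → N, 101.0492/10 → 10 → K; chars NK.
Square (2°×1°, digits 0–9): 2.2948/2 → 1, 1.0492/1 → 1; chars 11.
Subsquare (5′×2.5′, letters a–x): 0.2948/0.0833333 → 3 → d, 0.0492/0.0416667 → 1 → b; chars db.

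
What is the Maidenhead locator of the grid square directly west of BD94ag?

BD84xg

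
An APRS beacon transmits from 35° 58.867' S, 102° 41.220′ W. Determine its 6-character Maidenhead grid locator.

DF84pa

Add 180° to longitude and 90° to latitude: 77.3130, 54.0189.
Field: lon ⌊77.3130/20⌋ = 3 → D; lat ⌊54.0189/10⌋ = 5 → F.
Square: lon ⌊17.3130/2⌋ = 8; lat ⌊4.0189/1⌋ = 4.
Subsquare: lon ⌊1.3130/0.0833333⌋ = 15 → p; lat ⌊0.0189/0.0416667⌋ = 0 → a.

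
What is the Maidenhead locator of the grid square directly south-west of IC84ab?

IC74xa

Longitude subsquare a = 0; −1 → -1, wraps to 23 = x, carry into square.
Longitude square 8; −1 → 7.
Latitude subsquare b = 1; −1 → 0 = a.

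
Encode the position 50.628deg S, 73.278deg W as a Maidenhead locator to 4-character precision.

FD39

Add 180° to longitude and 90° to latitude: 106.72, 39.37.
Field: lon ⌊106.72/20⌋ = 5 → F; lat ⌊39.37/10⌋ = 3 → D.
Square: lon ⌊6.72/2⌋ = 3; lat ⌊9.37/1⌋ = 9.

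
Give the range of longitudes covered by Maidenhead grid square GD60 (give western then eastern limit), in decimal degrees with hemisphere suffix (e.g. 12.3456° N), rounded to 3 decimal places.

48.000° W, 46.000° W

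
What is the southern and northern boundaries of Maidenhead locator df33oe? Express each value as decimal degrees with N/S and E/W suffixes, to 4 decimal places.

36.8333° S, 36.7917° S

Field D=3, F=5: +3·20° lon, +5·10° lat → SW at lon -120°, lat -40°.
Square 3, 3: +3·2° lon, +3·1° lat → SW at lon -114°, lat -37°.
Subsquare o=14, e=4: +14·0.0833333° lon, +4·0.0416667° lat → SW at lon -112.833°, lat -36.8333°.
Cell spans 0.0833333° lon × 0.0416667° lat.
south 36.8333° S, north 36.7917° S.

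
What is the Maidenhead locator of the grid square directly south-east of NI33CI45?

Longitude extended square 4; +1 → 5.
Latitude extended square 5; −1 → 4.

NI33ci54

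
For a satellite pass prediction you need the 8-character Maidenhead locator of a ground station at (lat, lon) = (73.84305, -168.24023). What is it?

AQ53vu12

Shift to the Maidenhead origin (180°W, 90°S): lon 11.75977, lat 163.84305.
Field (20°×10°, letters A–R): 11.75977/20 → 0 → A, 163.84305/10 → 16 → Q; chars AQ.
Square (2°×1°, digits 0–9): 11.75977/2 → 5, 3.84305/1 → 3; chars 53.
Subsquare (5′×2.5′, letters a–x): 1.75977/0.0833333 → 21 → v, 0.84305/0.0416667 → 20 → u; chars vu.
Extended square (30″×15″, digits 0–9): 0.00977/0.00833333 → 1, 0.00972/0.00416667 → 2; chars 12.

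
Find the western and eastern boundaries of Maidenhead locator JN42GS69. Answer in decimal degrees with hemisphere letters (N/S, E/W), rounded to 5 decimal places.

Field J=9, N=13: +9·20° lon, +13·10° lat → SW at lon 0°, lat 40°.
Square 4, 2: +4·2° lon, +2·1° lat → SW at lon 8°, lat 42°.
Subsquare g=6, s=18: +6·0.0833333° lon, +18·0.0416667° lat → SW at lon 8.5°, lat 42.75°.
Extended square 6, 9: +6·0.00833333° lon, +9·0.00416667° lat → SW at lon 8.55°, lat 42.7875°.
Cell spans 0.00833333° lon × 0.00416667° lat.
west 8.55000° E, east 8.55833° E.

8.55000° E, 8.55833° E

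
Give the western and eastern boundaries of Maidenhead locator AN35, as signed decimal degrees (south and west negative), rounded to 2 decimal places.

-174.00, -172.00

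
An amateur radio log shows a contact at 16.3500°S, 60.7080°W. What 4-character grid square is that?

Offset from 180°W / 90°S: lon 119.29°, lat 73.65°.
Field (20°×10°, letters A–R): lon ⌊119.29/20⌋ = 5 → F; lat ⌊73.65/10⌋ = 7 → H.
Square (2°×1°, digits 0–9): lon ⌊19.29/2⌋ = 9; lat ⌊3.65/1⌋ = 3.

FH93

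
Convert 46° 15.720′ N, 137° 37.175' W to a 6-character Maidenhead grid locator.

CN16eg

Add 180° to longitude and 90° to latitude: 42.3804, 136.2620.
Field (20°×10°, letters A–R): 42.3804/20 → 2 → C, 136.2620/10 → 13 → N; chars CN.
Square (2°×1°, digits 0–9): 2.3804/2 → 1, 6.2620/1 → 6; chars 16.
Subsquare (5′×2.5′, letters a–x): 0.3804/0.0833333 → 4 → e, 0.2620/0.0416667 → 6 → g; chars eg.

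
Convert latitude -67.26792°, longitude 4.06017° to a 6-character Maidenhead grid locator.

JC22ar

Offset from 180°W / 90°S: lon 184.0602°, lat 22.7321°.
Field (20°×10°, letters A–R): lon ⌊184.0602/20⌋ = 9 → J; lat ⌊22.7321/10⌋ = 2 → C.
Square (2°×1°, digits 0–9): lon ⌊4.0602/2⌋ = 2; lat ⌊2.7321/1⌋ = 2.
Subsquare (5′×2.5′, letters a–x): lon ⌊0.0602/0.0833333⌋ = 0 → a; lat ⌊0.7321/0.0416667⌋ = 17 → r.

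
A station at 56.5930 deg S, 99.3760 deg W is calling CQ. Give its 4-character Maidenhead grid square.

ED03

Offset from 180°W / 90°S: lon 80.62°, lat 33.41°.
Field: 80.62/20 → 4 → E, 33.41/10 → 3 → D; chars ED.
Square: 0.62/2 → 0, 3.41/1 → 3; chars 03.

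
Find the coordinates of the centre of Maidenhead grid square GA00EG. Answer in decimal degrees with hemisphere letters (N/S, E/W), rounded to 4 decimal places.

89.7292° S, 59.6250° W

Field G=6, A=0: +6·20° lon, +0·10° lat → SW at lon -60°, lat -90°.
Square 0, 0: +0·2° lon, +0·1° lat → SW at lon -60°, lat -90°.
Subsquare e=4, g=6: +4·0.0833333° lon, +6·0.0416667° lat → SW at lon -59.6667°, lat -89.75°.
Cell spans 0.0833333° lon × 0.0416667° lat. Centre is SW corner plus half of each.
latitude 89.7292° S, longitude 59.6250° W.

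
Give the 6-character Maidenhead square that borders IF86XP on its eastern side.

IF96ap

Longitude subsquare x = 23; +1 → 24, wraps to 0 = a, carry into square.
Longitude square 8; +1 → 9.
The latitude characters are unchanged.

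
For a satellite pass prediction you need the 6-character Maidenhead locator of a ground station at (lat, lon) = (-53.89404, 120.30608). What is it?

PD06dc

Offset from 180°W / 90°S: lon 300.3061°, lat 36.1060°.
Field: lon ⌊300.3061/20⌋ = 15 → P; lat ⌊36.1060/10⌋ = 3 → D.
Square: lon ⌊0.3061/2⌋ = 0; lat ⌊6.1060/1⌋ = 6.
Subsquare: lon ⌊0.3061/0.0833333⌋ = 3 → d; lat ⌊0.1060/0.0416667⌋ = 2 → c.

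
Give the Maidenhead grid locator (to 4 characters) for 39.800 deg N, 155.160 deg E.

Offset from 180°W / 90°S: lon 335.16°, lat 129.80°.
Field: 335.16/20 → 16 → Q, 129.80/10 → 12 → M; chars QM.
Square: 15.16/2 → 7, 9.80/1 → 9; chars 79.

QM79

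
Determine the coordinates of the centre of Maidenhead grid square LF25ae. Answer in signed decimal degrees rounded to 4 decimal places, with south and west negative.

-34.8125, 44.0417

Field L=11, F=5: +11·20° lon, +5·10° lat → SW at lon 40°, lat -40°.
Square 2, 5: +2·2° lon, +5·1° lat → SW at lon 44°, lat -35°.
Subsquare a=0, e=4: +0·0.0833333° lon, +4·0.0416667° lat → SW at lon 44°, lat -34.8333°.
Cell spans 0.0833333° lon × 0.0416667° lat. Centre is SW corner plus half of each.
latitude -34.8125, longitude 44.0417.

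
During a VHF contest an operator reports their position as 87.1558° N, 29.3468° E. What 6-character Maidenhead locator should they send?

KR47qd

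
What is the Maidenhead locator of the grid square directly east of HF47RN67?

HF47rn77

Longitude extended square 6; +1 → 7.
The latitude characters are unchanged.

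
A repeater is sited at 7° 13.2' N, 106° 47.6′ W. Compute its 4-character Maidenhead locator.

DJ67

Offset from 180°W / 90°S: lon 73.21°, lat 97.22°.
Field: 73.21/20 → 3 → D, 97.22/10 → 9 → J; chars DJ.
Square: 13.21/2 → 6, 7.22/1 → 7; chars 67.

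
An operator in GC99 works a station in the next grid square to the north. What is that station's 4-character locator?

GD90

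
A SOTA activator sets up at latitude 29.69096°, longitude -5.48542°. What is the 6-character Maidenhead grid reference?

IL79gq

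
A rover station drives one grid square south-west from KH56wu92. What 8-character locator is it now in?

Longitude extended square 9; −1 → 8.
Latitude extended square 2; −1 → 1.

KH56wu81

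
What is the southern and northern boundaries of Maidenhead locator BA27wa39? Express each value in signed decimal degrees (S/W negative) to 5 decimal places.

Field B=1, A=0: +1·20° lon, +0·10° lat → SW at lon -160°, lat -90°.
Square 2, 7: +2·2° lon, +7·1° lat → SW at lon -156°, lat -83°.
Subsquare w=22, a=0: +22·0.0833333° lon, +0·0.0416667° lat → SW at lon -154.167°, lat -83°.
Extended square 3, 9: +3·0.00833333° lon, +9·0.00416667° lat → SW at lon -154.142°, lat -82.9625°.
Cell spans 0.00833333° lon × 0.00416667° lat.
south -82.96250, north -82.95833.

-82.96250, -82.95833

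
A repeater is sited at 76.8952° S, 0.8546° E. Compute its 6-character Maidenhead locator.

Offset from 180°W / 90°S: lon 180.8546°, lat 13.1048°.
Field: lon ⌊180.8546/20⌋ = 9 → J; lat ⌊13.1048/10⌋ = 1 → B.
Square: lon ⌊0.8546/2⌋ = 0; lat ⌊3.1048/1⌋ = 3.
Subsquare: lon ⌊0.8546/0.0833333⌋ = 10 → k; lat ⌊0.1048/0.0416667⌋ = 2 → c.

JB03kc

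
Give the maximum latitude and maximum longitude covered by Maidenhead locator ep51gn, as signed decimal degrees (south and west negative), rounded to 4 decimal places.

61.5833, -89.4167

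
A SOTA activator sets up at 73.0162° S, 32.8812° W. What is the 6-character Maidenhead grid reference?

HB36nx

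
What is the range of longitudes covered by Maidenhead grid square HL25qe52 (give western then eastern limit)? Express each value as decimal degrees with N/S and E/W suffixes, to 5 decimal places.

Field H=7, L=11: +7·20° lon, +11·10° lat → SW at lon -40°, lat 20°.
Square 2, 5: +2·2° lon, +5·1° lat → SW at lon -36°, lat 25°.
Subsquare q=16, e=4: +16·0.0833333° lon, +4·0.0416667° lat → SW at lon -34.6667°, lat 25.1667°.
Extended square 5, 2: +5·0.00833333° lon, +2·0.00416667° lat → SW at lon -34.625°, lat 25.175°.
Cell spans 0.00833333° lon × 0.00416667° lat.
west 34.62500° W, east 34.61667° W.

34.62500° W, 34.61667° W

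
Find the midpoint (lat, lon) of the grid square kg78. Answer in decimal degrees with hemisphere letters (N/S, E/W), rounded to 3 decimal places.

21.500° S, 35.000° E

Field K=10, G=6: +10·20° lon, +6·10° lat → SW at lon 20°, lat -30°.
Square 7, 8: +7·2° lon, +8·1° lat → SW at lon 34°, lat -22°.
Cell spans 2° lon × 1° lat. Centre is SW corner plus half of each.
latitude 21.500° S, longitude 35.000° E.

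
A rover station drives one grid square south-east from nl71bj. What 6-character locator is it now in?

NL71ci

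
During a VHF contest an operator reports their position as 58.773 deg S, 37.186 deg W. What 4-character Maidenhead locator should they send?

Add 180° to longitude and 90° to latitude: 142.81, 31.23.
Field (20°×10°, letters A–R): 142.81/20 → 7 → H, 31.23/10 → 3 → D; chars HD.
Square (2°×1°, digits 0–9): 2.81/2 → 1, 1.23/1 → 1; chars 11.

HD11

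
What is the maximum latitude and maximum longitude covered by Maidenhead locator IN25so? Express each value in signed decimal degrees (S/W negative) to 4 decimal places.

45.6250, -14.4167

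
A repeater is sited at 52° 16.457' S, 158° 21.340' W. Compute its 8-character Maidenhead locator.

BD07tr74

Offset from 180°W / 90°S: lon 21.64433°, lat 37.72572°.
Field (20°×10°, letters A–R): lon ⌊21.64433/20⌋ = 1 → B; lat ⌊37.72572/10⌋ = 3 → D.
Square (2°×1°, digits 0–9): lon ⌊1.64433/2⌋ = 0; lat ⌊7.72572/1⌋ = 7.
Subsquare (5′×2.5′, letters a–x): lon ⌊1.64433/0.0833333⌋ = 19 → t; lat ⌊0.72572/0.0416667⌋ = 17 → r.
Extended square (30″×15″, digits 0–9): lon ⌊0.06100/0.00833333⌋ = 7; lat ⌊0.01738/0.00416667⌋ = 4.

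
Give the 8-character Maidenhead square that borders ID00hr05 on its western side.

ID00gr95

Longitude extended square 0; −1 → -1, wraps to 9, carry into subsquare.
Longitude subsquare h = 7; −1 → 6 = g.
The latitude characters are unchanged.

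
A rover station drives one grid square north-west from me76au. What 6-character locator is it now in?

ME66xv

Longitude subsquare a = 0; −1 → -1, wraps to 23 = x, carry into square.
Longitude square 7; −1 → 6.
Latitude subsquare u = 20; +1 → 21 = v.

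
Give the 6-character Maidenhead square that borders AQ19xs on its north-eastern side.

AQ29at

Longitude subsquare x = 23; +1 → 24, wraps to 0 = a, carry into square.
Longitude square 1; +1 → 2.
Latitude subsquare s = 18; +1 → 19 = t.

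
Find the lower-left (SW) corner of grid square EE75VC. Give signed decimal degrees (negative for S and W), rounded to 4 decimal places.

-44.9167, -84.2500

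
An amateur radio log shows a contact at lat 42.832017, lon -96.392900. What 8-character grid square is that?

EN12tt29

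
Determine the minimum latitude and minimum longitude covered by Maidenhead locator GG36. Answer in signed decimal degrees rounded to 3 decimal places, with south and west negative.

Field G=6, G=6: +6·20° lon, +6·10° lat → SW at lon -60°, lat -30°.
Square 3, 6: +3·2° lon, +6·1° lat → SW at lon -54°, lat -24°.
latitude -24.000, longitude -54.000.

-24.000, -54.000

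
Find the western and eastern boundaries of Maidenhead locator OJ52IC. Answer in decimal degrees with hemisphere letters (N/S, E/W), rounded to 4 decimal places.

110.6667° E, 110.7500° E

Field O=14, J=9: +14·20° lon, +9·10° lat → SW at lon 100°, lat 0°.
Square 5, 2: +5·2° lon, +2·1° lat → SW at lon 110°, lat 2°.
Subsquare i=8, c=2: +8·0.0833333° lon, +2·0.0416667° lat → SW at lon 110.667°, lat 2.08333°.
Cell spans 0.0833333° lon × 0.0416667° lat.
west 110.6667° E, east 110.7500° E.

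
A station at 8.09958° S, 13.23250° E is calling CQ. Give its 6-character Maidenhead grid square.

Add 180° to longitude and 90° to latitude: 193.2325, 81.9004.
Field (20°×10°, letters A–R): 193.2325/20 → 9 → J, 81.9004/10 → 8 → I; chars JI.
Square (2°×1°, digits 0–9): 13.2325/2 → 6, 1.9004/1 → 1; chars 61.
Subsquare (5′×2.5′, letters a–x): 1.2325/0.0833333 → 14 → o, 0.9004/0.0416667 → 21 → v; chars ov.

JI61ov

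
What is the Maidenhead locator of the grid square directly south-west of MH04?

LH93

Longitude square 0; −1 → -1, wraps to 9, carry into field.
Longitude field M = 12; −1 → 11 = L.
Latitude square 4; −1 → 3.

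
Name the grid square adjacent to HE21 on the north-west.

Longitude square 2; −1 → 1.
Latitude square 1; +1 → 2.

HE12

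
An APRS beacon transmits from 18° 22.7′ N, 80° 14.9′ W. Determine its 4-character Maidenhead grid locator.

EK98

Shift to the Maidenhead origin (180°W, 90°S): lon 99.75, lat 108.38.
Field (20°×10°, letters A–R): 99.75/20 → 4 → E, 108.38/10 → 10 → K; chars EK.
Square (2°×1°, digits 0–9): 19.75/2 → 9, 8.38/1 → 8; chars 98.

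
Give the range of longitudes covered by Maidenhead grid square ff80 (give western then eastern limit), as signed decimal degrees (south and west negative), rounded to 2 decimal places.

-64.00, -62.00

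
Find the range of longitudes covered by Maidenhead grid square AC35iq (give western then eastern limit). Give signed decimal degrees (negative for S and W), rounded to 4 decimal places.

Field A=0, C=2: +0·20° lon, +2·10° lat → SW at lon -180°, lat -70°.
Square 3, 5: +3·2° lon, +5·1° lat → SW at lon -174°, lat -65°.
Subsquare i=8, q=16: +8·0.0833333° lon, +16·0.0416667° lat → SW at lon -173.333°, lat -64.3333°.
Cell spans 0.0833333° lon × 0.0416667° lat.
west -173.3333, east -173.2500.

-173.3333, -173.2500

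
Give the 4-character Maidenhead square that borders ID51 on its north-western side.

ID42

Longitude square 5; −1 → 4.
Latitude square 1; +1 → 2.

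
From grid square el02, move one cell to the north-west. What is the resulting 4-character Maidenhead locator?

Longitude square 0; −1 → -1, wraps to 9, carry into field.
Longitude field E = 4; −1 → 3 = D.
Latitude square 2; +1 → 3.

DL93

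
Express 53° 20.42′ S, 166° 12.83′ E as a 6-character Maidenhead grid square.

Add 180° to longitude and 90° to latitude: 346.2138, 36.6597.
Field: lon ⌊346.2138/20⌋ = 17 → R; lat ⌊36.6597/10⌋ = 3 → D.
Square: lon ⌊6.2138/2⌋ = 3; lat ⌊6.6597/1⌋ = 6.
Subsquare: lon ⌊0.2138/0.0833333⌋ = 2 → c; lat ⌊0.6597/0.0416667⌋ = 15 → p.

RD36cp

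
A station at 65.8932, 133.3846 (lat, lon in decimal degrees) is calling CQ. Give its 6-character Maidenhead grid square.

PP65qv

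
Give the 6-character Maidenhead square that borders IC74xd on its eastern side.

IC84ad

Longitude subsquare x = 23; +1 → 24, wraps to 0 = a, carry into square.
Longitude square 7; +1 → 8.
The latitude characters are unchanged.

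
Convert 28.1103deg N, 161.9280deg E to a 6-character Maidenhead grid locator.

Add 180° to longitude and 90° to latitude: 341.9280, 118.1103.
Field: 341.9280/20 → 17 → R, 118.1103/10 → 11 → L; chars RL.
Square: 1.9280/2 → 0, 8.1103/1 → 8; chars 08.
Subsquare: 1.9280/0.0833333 → 23 → x, 0.1103/0.0416667 → 2 → c; chars xc.

RL08xc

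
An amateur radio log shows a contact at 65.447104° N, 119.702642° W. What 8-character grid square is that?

Shift to the Maidenhead origin (180°W, 90°S): lon 60.29736, lat 155.44710.
Field: 60.29736/20 → 3 → D, 155.44710/10 → 15 → P; chars DP.
Square: 0.29736/2 → 0, 5.44710/1 → 5; chars 05.
Subsquare: 0.29736/0.0833333 → 3 → d, 0.44710/0.0416667 → 10 → k; chars dk.
Extended square: 0.04736/0.00833333 → 5, 0.03044/0.00416667 → 7; chars 57.

DP05dk57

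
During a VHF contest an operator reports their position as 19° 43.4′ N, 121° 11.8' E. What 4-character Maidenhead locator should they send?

PK09

Offset from 180°W / 90°S: lon 301.20°, lat 109.72°.
Field: 301.20/20 → 15 → P, 109.72/10 → 10 → K; chars PK.
Square: 1.20/2 → 0, 9.72/1 → 9; chars 09.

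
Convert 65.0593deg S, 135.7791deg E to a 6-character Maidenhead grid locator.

PC74vw

Add 180° to longitude and 90° to latitude: 315.7791, 24.9407.
Field (20°×10°, letters A–R): lon ⌊315.7791/20⌋ = 15 → P; lat ⌊24.9407/10⌋ = 2 → C.
Square (2°×1°, digits 0–9): lon ⌊15.7791/2⌋ = 7; lat ⌊4.9407/1⌋ = 4.
Subsquare (5′×2.5′, letters a–x): lon ⌊1.7791/0.0833333⌋ = 21 → v; lat ⌊0.9407/0.0416667⌋ = 22 → w.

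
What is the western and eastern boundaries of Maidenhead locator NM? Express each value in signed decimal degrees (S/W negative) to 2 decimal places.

Field N=13, M=12: +13·20° lon, +12·10° lat → SW at lon 80°, lat 30°.
Cell spans 20° lon × 10° lat.
west 80.00, east 100.00.

80.00, 100.00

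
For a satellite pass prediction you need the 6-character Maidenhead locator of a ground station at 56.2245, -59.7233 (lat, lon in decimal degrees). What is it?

GO06df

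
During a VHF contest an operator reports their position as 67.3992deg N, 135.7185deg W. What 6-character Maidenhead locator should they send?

CP27dj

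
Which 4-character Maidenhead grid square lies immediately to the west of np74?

NP64

Longitude square 7; −1 → 6.
The latitude characters are unchanged.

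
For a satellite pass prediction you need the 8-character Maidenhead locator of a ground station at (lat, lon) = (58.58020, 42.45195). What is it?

Add 180° to longitude and 90° to latitude: 222.45195, 148.58020.
Field: 222.45195/20 → 11 → L, 148.58020/10 → 14 → O; chars LO.
Square: 2.45195/2 → 1, 8.58020/1 → 8; chars 18.
Subsquare: 0.45195/0.0833333 → 5 → f, 0.58020/0.0416667 → 13 → n; chars fn.
Extended square: 0.03528/0.00833333 → 4, 0.03853/0.00416667 → 9; chars 49.

LO18fn49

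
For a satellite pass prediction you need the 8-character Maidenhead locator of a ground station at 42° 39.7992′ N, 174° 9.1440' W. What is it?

Shift to the Maidenhead origin (180°W, 90°S): lon 5.84760, lat 132.66332.
Field (20°×10°, letters A–R): 5.84760/20 → 0 → A, 132.66332/10 → 13 → N; chars AN.
Square (2°×1°, digits 0–9): 5.84760/2 → 2, 2.66332/1 → 2; chars 22.
Subsquare (5′×2.5′, letters a–x): 1.84760/0.0833333 → 22 → w, 0.66332/0.0416667 → 15 → p; chars wp.
Extended square (30″×15″, digits 0–9): 0.01427/0.00833333 → 1, 0.03832/0.00416667 → 9; chars 19.

AN22wp19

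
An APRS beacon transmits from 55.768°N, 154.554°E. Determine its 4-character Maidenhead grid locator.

Add 180° to longitude and 90° to latitude: 334.55, 145.77.
Field (20°×10°, letters A–R): lon ⌊334.55/20⌋ = 16 → Q; lat ⌊145.77/10⌋ = 14 → O.
Square (2°×1°, digits 0–9): lon ⌊14.55/2⌋ = 7; lat ⌊5.77/1⌋ = 5.

QO75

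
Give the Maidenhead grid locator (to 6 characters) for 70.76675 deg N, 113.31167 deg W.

DQ30is

Add 180° to longitude and 90° to latitude: 66.6883, 160.7668.
Field: 66.6883/20 → 3 → D, 160.7668/10 → 16 → Q; chars DQ.
Square: 6.6883/2 → 3, 0.7668/1 → 0; chars 30.
Subsquare: 0.6883/0.0833333 → 8 → i, 0.7668/0.0416667 → 18 → s; chars is.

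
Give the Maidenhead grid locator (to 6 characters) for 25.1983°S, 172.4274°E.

RG64ft

Offset from 180°W / 90°S: lon 352.4274°, lat 64.8017°.
Field: 352.4274/20 → 17 → R, 64.8017/10 → 6 → G; chars RG.
Square: 12.4274/2 → 6, 4.8017/1 → 4; chars 64.
Subsquare: 0.4274/0.0833333 → 5 → f, 0.8017/0.0416667 → 19 → t; chars ft.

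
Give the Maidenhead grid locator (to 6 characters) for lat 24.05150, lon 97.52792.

NL84sb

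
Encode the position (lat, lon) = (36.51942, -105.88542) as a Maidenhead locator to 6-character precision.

DM76bm

Offset from 180°W / 90°S: lon 74.1146°, lat 126.5194°.
Field (20°×10°, letters A–R): lon ⌊74.1146/20⌋ = 3 → D; lat ⌊126.5194/10⌋ = 12 → M.
Square (2°×1°, digits 0–9): lon ⌊14.1146/2⌋ = 7; lat ⌊6.5194/1⌋ = 6.
Subsquare (5′×2.5′, letters a–x): lon ⌊0.1146/0.0833333⌋ = 1 → b; lat ⌊0.5194/0.0416667⌋ = 12 → m.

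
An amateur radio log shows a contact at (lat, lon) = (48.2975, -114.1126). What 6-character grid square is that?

DN28wh

Offset from 180°W / 90°S: lon 65.8874°, lat 138.2975°.
Field: lon ⌊65.8874/20⌋ = 3 → D; lat ⌊138.2975/10⌋ = 13 → N.
Square: lon ⌊5.8874/2⌋ = 2; lat ⌊8.2975/1⌋ = 8.
Subsquare: lon ⌊1.8874/0.0833333⌋ = 22 → w; lat ⌊0.2975/0.0416667⌋ = 7 → h.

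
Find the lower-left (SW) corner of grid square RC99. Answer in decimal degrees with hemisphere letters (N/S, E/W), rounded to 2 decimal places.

61.00° S, 178.00° E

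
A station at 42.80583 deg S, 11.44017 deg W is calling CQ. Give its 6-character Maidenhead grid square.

Add 180° to longitude and 90° to latitude: 168.5598, 47.1942.
Field: 168.5598/20 → 8 → I, 47.1942/10 → 4 → E; chars IE.
Square: 8.5598/2 → 4, 7.1942/1 → 7; chars 47.
Subsquare: 0.5598/0.0833333 → 6 → g, 0.1942/0.0416667 → 4 → e; chars ge.

IE47ge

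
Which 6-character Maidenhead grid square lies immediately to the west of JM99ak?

Longitude subsquare a = 0; −1 → -1, wraps to 23 = x, carry into square.
Longitude square 9; −1 → 8.
The latitude characters are unchanged.

JM89xk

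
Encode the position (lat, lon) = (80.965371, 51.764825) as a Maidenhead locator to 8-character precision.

Shift to the Maidenhead origin (180°W, 90°S): lon 231.76483, lat 170.96537.
Field (20°×10°, letters A–R): lon ⌊231.76483/20⌋ = 11 → L; lat ⌊170.96537/10⌋ = 17 → R.
Square (2°×1°, digits 0–9): lon ⌊11.76483/2⌋ = 5; lat ⌊0.96537/1⌋ = 0.
Subsquare (5′×2.5′, letters a–x): lon ⌊1.76483/0.0833333⌋ = 21 → v; lat ⌊0.96537/0.0416667⌋ = 23 → x.
Extended square (30″×15″, digits 0–9): lon ⌊0.01483/0.00833333⌋ = 1; lat ⌊0.00704/0.00416667⌋ = 1.

LR50vx11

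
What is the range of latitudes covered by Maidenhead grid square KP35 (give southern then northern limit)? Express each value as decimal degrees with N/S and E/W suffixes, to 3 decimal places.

65.000° N, 66.000° N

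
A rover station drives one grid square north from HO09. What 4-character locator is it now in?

HP00

Latitude square 9; +1 → 10, wraps to 0, carry into field.
Latitude field O = 14; +1 → 15 = P.
The longitude characters are unchanged.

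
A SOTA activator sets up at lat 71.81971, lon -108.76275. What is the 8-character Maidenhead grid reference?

Offset from 180°W / 90°S: lon 71.23725°, lat 161.81971°.
Field (20°×10°, letters A–R): 71.23725/20 → 3 → D, 161.81971/10 → 16 → Q; chars DQ.
Square (2°×1°, digits 0–9): 11.23725/2 → 5, 1.81971/1 → 1; chars 51.
Subsquare (5′×2.5′, letters a–x): 1.23725/0.0833333 → 14 → o, 0.81971/0.0416667 → 19 → t; chars ot.
Extended square (30″×15″, digits 0–9): 0.07058/0.00833333 → 8, 0.02804/0.00416667 → 6; chars 86.

DQ51ot86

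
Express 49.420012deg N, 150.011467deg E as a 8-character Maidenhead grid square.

Shift to the Maidenhead origin (180°W, 90°S): lon 330.01147, lat 139.42001.
Field: 330.01147/20 → 16 → Q, 139.42001/10 → 13 → N; chars QN.
Square: 10.01147/2 → 5, 9.42001/1 → 9; chars 59.
Subsquare: 0.01147/0.0833333 → 0 → a, 0.42001/0.0416667 → 10 → k; chars ak.
Extended square: 0.01147/0.00833333 → 1, 0.00335/0.00416667 → 0; chars 10.

QN59ak10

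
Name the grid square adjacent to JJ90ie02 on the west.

JJ90he92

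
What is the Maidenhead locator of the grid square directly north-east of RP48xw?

Longitude subsquare x = 23; +1 → 24, wraps to 0 = a, carry into square.
Longitude square 4; +1 → 5.
Latitude subsquare w = 22; +1 → 23 = x.

RP58ax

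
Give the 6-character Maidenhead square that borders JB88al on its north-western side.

Longitude subsquare a = 0; −1 → -1, wraps to 23 = x, carry into square.
Longitude square 8; −1 → 7.
Latitude subsquare l = 11; +1 → 12 = m.

JB78xm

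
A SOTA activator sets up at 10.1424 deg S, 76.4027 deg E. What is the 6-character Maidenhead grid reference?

Shift to the Maidenhead origin (180°W, 90°S): lon 256.4027, lat 79.8576.
Field: lon ⌊256.4027/20⌋ = 12 → M; lat ⌊79.8576/10⌋ = 7 → H.
Square: lon ⌊16.4027/2⌋ = 8; lat ⌊9.8576/1⌋ = 9.
Subsquare: lon ⌊0.4027/0.0833333⌋ = 4 → e; lat ⌊0.8576/0.0416667⌋ = 20 → u.

MH89eu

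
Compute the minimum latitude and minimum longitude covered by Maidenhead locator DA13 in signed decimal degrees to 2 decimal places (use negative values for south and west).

Field D=3, A=0: +3·20° lon, +0·10° lat → SW at lon -120°, lat -90°.
Square 1, 3: +1·2° lon, +3·1° lat → SW at lon -118°, lat -87°.
latitude -87.00, longitude -118.00.

-87.00, -118.00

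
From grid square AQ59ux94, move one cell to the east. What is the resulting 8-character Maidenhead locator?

Longitude extended square 9; +1 → 10, wraps to 0, carry into subsquare.
Longitude subsquare u = 20; +1 → 21 = v.
The latitude characters are unchanged.

AQ59vx04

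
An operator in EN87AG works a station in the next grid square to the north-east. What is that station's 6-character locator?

Longitude subsquare a = 0; +1 → 1 = b.
Latitude subsquare g = 6; +1 → 7 = h.

EN87bh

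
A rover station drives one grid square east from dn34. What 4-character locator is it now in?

DN44

Longitude square 3; +1 → 4.
The latitude characters are unchanged.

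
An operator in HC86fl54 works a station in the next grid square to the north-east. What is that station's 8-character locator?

Longitude extended square 5; +1 → 6.
Latitude extended square 4; +1 → 5.

HC86fl65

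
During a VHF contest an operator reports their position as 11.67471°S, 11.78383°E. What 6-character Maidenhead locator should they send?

JH58vh

Add 180° to longitude and 90° to latitude: 191.7838, 78.3253.
Field (20°×10°, letters A–R): lon ⌊191.7838/20⌋ = 9 → J; lat ⌊78.3253/10⌋ = 7 → H.
Square (2°×1°, digits 0–9): lon ⌊11.7838/2⌋ = 5; lat ⌊8.3253/1⌋ = 8.
Subsquare (5′×2.5′, letters a–x): lon ⌊1.7838/0.0833333⌋ = 21 → v; lat ⌊0.3253/0.0416667⌋ = 7 → h.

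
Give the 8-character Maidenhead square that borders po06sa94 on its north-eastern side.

PO06ta05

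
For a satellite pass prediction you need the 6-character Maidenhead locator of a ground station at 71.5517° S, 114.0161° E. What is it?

Add 180° to longitude and 90° to latitude: 294.0161, 18.4483.
Field (20°×10°, letters A–R): 294.0161/20 → 14 → O, 18.4483/10 → 1 → B; chars OB.
Square (2°×1°, digits 0–9): 14.0161/2 → 7, 8.4483/1 → 8; chars 78.
Subsquare (5′×2.5′, letters a–x): 0.0161/0.0833333 → 0 → a, 0.4483/0.0416667 → 10 → k; chars ak.

OB78ak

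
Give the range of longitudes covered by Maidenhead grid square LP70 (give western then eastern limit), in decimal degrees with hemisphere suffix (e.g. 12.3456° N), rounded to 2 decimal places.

54.00° E, 56.00° E

Field L=11, P=15: +11·20° lon, +15·10° lat → SW at lon 40°, lat 60°.
Square 7, 0: +7·2° lon, +0·1° lat → SW at lon 54°, lat 60°.
Cell spans 2° lon × 1° lat.
west 54.00° E, east 56.00° E.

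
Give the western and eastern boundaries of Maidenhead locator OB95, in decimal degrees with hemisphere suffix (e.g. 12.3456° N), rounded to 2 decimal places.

Field O=14, B=1: +14·20° lon, +1·10° lat → SW at lon 100°, lat -80°.
Square 9, 5: +9·2° lon, +5·1° lat → SW at lon 118°, lat -75°.
Cell spans 2° lon × 1° lat.
west 118.00° E, east 120.00° E.

118.00° E, 120.00° E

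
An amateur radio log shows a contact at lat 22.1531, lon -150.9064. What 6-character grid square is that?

Offset from 180°W / 90°S: lon 29.0936°, lat 112.1531°.
Field: lon ⌊29.0936/20⌋ = 1 → B; lat ⌊112.1531/10⌋ = 11 → L.
Square: lon ⌊9.0936/2⌋ = 4; lat ⌊2.1531/1⌋ = 2.
Subsquare: lon ⌊1.0936/0.0833333⌋ = 13 → n; lat ⌊0.1531/0.0416667⌋ = 3 → d.

BL42nd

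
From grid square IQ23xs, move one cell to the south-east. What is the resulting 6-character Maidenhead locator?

IQ33ar

Longitude subsquare x = 23; +1 → 24, wraps to 0 = a, carry into square.
Longitude square 2; +1 → 3.
Latitude subsquare s = 18; −1 → 17 = r.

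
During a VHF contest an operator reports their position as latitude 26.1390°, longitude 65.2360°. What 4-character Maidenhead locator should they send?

Offset from 180°W / 90°S: lon 245.24°, lat 116.14°.
Field: lon ⌊245.24/20⌋ = 12 → M; lat ⌊116.14/10⌋ = 11 → L.
Square: lon ⌊5.24/2⌋ = 2; lat ⌊6.14/1⌋ = 6.

ML26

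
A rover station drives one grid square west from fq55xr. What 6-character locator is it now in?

Longitude subsquare x = 23; −1 → 22 = w.
The latitude characters are unchanged.

FQ55wr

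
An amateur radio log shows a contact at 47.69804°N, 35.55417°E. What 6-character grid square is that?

Add 180° to longitude and 90° to latitude: 215.5542, 137.6980.
Field (20°×10°, letters A–R): lon ⌊215.5542/20⌋ = 10 → K; lat ⌊137.6980/10⌋ = 13 → N.
Square (2°×1°, digits 0–9): lon ⌊15.5542/2⌋ = 7; lat ⌊7.6980/1⌋ = 7.
Subsquare (5′×2.5′, letters a–x): lon ⌊1.5542/0.0833333⌋ = 18 → s; lat ⌊0.6980/0.0416667⌋ = 16 → q.

KN77sq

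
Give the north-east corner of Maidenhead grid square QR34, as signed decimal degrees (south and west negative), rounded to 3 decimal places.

85.000, 148.000

Field Q=16, R=17: +16·20° lon, +17·10° lat → SW at lon 140°, lat 80°.
Square 3, 4: +3·2° lon, +4·1° lat → SW at lon 146°, lat 84°.
Cell spans 2° lon × 1° lat. NE corner is SW corner plus one full cell.
latitude 85.000, longitude 148.000.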